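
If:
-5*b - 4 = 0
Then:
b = -4/5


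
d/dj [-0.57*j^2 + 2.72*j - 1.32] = 2.72 - 1.14*j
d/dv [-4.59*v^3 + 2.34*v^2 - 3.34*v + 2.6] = -13.77*v^2 + 4.68*v - 3.34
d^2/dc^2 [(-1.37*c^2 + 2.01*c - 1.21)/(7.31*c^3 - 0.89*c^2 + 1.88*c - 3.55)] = (-146.414914*c^6 + 644.439366*c^5 - 741.38751*c^4 - 428.422748*c^3 + 546.373776*c^2 - 214.356768*c - 8.60862800000001)/(390.617891*c^9 - 142.674387*c^8 + 318.750357*c^7 - 643.185986*c^6 + 220.552506*c^5 - 310.594353*c^4 + 318.656657*c^3 - 71.290035*c^2 + 71.0781*c - 44.738875)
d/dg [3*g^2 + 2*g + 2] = 6*g + 2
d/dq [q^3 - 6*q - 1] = 3*q^2 - 6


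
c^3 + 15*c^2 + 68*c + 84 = (c + 2)*(c + 6)*(c + 7)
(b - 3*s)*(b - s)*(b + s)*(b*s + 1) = b^4*s - 3*b^3*s^2 + b^3 - b^2*s^3 - 3*b^2*s + 3*b*s^4 - b*s^2 + 3*s^3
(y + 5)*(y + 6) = y^2 + 11*y + 30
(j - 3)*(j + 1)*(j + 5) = j^3 + 3*j^2 - 13*j - 15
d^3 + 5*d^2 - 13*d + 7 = (d - 1)^2*(d + 7)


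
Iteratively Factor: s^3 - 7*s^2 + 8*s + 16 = (s - 4)*(s^2 - 3*s - 4) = (s - 4)*(s + 1)*(s - 4)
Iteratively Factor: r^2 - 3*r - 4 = (r - 4)*(r + 1)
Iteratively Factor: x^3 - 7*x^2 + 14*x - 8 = (x - 4)*(x^2 - 3*x + 2) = (x - 4)*(x - 1)*(x - 2)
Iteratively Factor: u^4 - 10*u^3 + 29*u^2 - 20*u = (u - 5)*(u^3 - 5*u^2 + 4*u) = (u - 5)*(u - 1)*(u^2 - 4*u) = (u - 5)*(u - 4)*(u - 1)*(u)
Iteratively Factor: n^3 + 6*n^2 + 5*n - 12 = (n + 3)*(n^2 + 3*n - 4) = (n + 3)*(n + 4)*(n - 1)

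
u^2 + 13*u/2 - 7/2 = (u - 1/2)*(u + 7)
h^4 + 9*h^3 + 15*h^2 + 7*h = h*(h + 1)^2*(h + 7)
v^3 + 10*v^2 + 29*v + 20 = (v + 1)*(v + 4)*(v + 5)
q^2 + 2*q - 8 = (q - 2)*(q + 4)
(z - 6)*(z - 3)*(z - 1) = z^3 - 10*z^2 + 27*z - 18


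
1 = 1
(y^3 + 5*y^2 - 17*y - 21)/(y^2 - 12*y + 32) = (y^3 + 5*y^2 - 17*y - 21)/(y^2 - 12*y + 32)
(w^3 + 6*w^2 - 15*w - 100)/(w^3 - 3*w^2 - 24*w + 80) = (w + 5)/(w - 4)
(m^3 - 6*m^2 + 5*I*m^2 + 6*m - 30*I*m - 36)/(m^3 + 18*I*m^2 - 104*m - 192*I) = (m^2 - m*(6 + I) + 6*I)/(m^2 + 12*I*m - 32)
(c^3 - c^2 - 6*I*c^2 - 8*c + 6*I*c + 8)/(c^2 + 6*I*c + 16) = (c^2 - c*(1 + 4*I) + 4*I)/(c + 8*I)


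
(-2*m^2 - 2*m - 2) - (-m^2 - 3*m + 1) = -m^2 + m - 3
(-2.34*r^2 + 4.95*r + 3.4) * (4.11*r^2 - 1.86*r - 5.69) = -9.6174*r^4 + 24.6969*r^3 + 18.0816*r^2 - 34.4895*r - 19.346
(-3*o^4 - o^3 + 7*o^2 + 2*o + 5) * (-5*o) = 15*o^5 + 5*o^4 - 35*o^3 - 10*o^2 - 25*o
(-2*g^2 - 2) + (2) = -2*g^2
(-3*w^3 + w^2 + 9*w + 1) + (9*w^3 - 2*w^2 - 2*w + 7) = 6*w^3 - w^2 + 7*w + 8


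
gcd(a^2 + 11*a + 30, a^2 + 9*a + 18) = a + 6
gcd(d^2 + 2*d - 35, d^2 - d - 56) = d + 7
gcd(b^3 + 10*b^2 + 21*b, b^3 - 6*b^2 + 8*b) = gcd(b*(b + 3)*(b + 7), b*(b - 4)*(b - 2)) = b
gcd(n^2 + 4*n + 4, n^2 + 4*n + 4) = n^2 + 4*n + 4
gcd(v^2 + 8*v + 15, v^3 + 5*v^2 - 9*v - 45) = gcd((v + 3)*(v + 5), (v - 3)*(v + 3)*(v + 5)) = v^2 + 8*v + 15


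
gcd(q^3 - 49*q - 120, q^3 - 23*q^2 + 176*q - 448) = q - 8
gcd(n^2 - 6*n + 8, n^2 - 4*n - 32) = 1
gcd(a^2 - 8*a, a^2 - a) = a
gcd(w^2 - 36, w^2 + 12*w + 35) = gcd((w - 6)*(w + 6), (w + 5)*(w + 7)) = 1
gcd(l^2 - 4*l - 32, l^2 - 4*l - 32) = l^2 - 4*l - 32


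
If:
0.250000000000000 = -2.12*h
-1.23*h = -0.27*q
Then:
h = -0.12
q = -0.54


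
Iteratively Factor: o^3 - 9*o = (o + 3)*(o^2 - 3*o) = (o - 3)*(o + 3)*(o)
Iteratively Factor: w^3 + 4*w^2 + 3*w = (w + 1)*(w^2 + 3*w) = (w + 1)*(w + 3)*(w)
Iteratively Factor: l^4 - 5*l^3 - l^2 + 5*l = (l + 1)*(l^3 - 6*l^2 + 5*l) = (l - 1)*(l + 1)*(l^2 - 5*l) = l*(l - 1)*(l + 1)*(l - 5)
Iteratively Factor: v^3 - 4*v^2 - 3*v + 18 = (v + 2)*(v^2 - 6*v + 9) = (v - 3)*(v + 2)*(v - 3)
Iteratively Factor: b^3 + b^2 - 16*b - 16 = (b - 4)*(b^2 + 5*b + 4) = (b - 4)*(b + 1)*(b + 4)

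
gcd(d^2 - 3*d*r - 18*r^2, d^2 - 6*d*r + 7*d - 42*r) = -d + 6*r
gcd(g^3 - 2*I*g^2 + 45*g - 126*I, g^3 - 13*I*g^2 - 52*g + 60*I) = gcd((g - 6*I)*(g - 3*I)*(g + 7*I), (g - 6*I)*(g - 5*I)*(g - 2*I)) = g - 6*I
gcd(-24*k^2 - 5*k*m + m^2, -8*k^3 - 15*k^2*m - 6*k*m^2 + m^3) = 8*k - m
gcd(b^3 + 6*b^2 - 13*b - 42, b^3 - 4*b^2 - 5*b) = 1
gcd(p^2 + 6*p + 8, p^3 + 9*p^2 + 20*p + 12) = p + 2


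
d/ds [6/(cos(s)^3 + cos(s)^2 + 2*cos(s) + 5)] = 6*(3*cos(s)^2 + 2*cos(s) + 2)*sin(s)/(cos(s)^3 + cos(s)^2 + 2*cos(s) + 5)^2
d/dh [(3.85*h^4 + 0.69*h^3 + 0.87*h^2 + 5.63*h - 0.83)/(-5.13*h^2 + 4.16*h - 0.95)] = (-39.501*h^5 + 44.5083*h^4 - 8.8892*h^3 + 30.5346*h^2 - 10.1688*h - 1.8957)/(26.3169*h^4 - 42.6816*h^3 + 27.0526*h^2 - 7.904*h + 0.9025)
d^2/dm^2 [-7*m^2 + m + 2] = -14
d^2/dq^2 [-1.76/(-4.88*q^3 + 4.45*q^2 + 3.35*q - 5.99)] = ((15.664 - 51.5328*q)*(4.88*q^3 - 4.45*q^2 - 3.35*q + 5.99) + 1.76*(-29.28*q^2 + 17.8*q + 6.7)*(-14.64*q^2 + 8.9*q + 3.35))/(4.88*q^3 - 4.45*q^2 - 3.35*q + 5.99)^3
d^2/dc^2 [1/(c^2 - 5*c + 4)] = 2*(-c^2 + 5*c + (2*c - 5)^2 - 4)/(c^2 - 5*c + 4)^3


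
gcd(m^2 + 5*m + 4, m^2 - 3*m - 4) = m + 1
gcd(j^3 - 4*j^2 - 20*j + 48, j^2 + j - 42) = j - 6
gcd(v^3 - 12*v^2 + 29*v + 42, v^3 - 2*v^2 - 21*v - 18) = v^2 - 5*v - 6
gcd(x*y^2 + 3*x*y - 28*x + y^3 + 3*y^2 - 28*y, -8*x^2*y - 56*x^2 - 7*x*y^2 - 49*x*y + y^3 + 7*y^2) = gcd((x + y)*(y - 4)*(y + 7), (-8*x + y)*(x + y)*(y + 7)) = x*y + 7*x + y^2 + 7*y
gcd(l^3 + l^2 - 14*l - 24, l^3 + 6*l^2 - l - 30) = l + 3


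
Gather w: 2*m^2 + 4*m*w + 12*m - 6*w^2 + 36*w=2*m^2 + 12*m - 6*w^2 + w*(4*m + 36)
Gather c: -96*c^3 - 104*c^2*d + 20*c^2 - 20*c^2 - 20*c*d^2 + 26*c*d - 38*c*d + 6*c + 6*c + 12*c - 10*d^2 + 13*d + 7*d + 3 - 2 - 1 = -96*c^3 - 104*c^2*d + c*(-20*d^2 - 12*d + 24) - 10*d^2 + 20*d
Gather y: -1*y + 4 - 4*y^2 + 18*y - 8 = -4*y^2 + 17*y - 4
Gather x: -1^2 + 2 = 1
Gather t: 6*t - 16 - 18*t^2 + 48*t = -18*t^2 + 54*t - 16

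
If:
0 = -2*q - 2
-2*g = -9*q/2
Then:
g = -9/4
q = -1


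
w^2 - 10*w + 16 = (w - 8)*(w - 2)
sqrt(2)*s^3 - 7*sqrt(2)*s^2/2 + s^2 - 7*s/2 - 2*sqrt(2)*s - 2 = (s - 4)*(s + 1/2)*(sqrt(2)*s + 1)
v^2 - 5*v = v*(v - 5)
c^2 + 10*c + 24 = (c + 4)*(c + 6)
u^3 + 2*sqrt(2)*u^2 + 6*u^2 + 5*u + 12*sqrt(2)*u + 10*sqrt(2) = (u + 1)*(u + 5)*(u + 2*sqrt(2))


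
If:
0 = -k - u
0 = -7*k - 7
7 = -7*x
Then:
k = -1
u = 1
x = -1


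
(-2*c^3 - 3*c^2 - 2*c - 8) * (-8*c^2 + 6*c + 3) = 16*c^5 + 12*c^4 - 8*c^3 + 43*c^2 - 54*c - 24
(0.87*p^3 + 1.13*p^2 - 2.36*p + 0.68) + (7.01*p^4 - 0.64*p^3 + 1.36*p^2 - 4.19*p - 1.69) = 7.01*p^4 + 0.23*p^3 + 2.49*p^2 - 6.55*p - 1.01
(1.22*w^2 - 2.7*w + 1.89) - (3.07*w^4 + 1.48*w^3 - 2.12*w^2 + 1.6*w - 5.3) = -3.07*w^4 - 1.48*w^3 + 3.34*w^2 - 4.3*w + 7.19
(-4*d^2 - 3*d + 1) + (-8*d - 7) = -4*d^2 - 11*d - 6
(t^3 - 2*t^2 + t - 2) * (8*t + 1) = 8*t^4 - 15*t^3 + 6*t^2 - 15*t - 2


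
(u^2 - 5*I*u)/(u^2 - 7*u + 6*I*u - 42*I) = u*(u - 5*I)/(u^2 + u*(-7 + 6*I) - 42*I)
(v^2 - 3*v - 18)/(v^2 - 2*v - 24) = (v + 3)/(v + 4)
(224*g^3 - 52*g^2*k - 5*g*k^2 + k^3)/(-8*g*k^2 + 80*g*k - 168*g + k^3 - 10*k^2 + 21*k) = (-28*g^2 + 3*g*k + k^2)/(k^2 - 10*k + 21)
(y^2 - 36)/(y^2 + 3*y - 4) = (y^2 - 36)/(y^2 + 3*y - 4)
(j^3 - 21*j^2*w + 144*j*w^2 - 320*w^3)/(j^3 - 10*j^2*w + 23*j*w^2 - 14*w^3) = (j^3 - 21*j^2*w + 144*j*w^2 - 320*w^3)/(j^3 - 10*j^2*w + 23*j*w^2 - 14*w^3)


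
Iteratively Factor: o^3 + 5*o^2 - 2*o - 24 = (o + 4)*(o^2 + o - 6) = (o + 3)*(o + 4)*(o - 2)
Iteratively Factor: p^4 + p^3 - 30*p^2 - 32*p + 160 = (p - 5)*(p^3 + 6*p^2 - 32) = (p - 5)*(p + 4)*(p^2 + 2*p - 8) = (p - 5)*(p + 4)^2*(p - 2)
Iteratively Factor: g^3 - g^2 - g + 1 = (g - 1)*(g^2 - 1) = (g - 1)^2*(g + 1)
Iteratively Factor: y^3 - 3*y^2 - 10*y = (y)*(y^2 - 3*y - 10) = y*(y + 2)*(y - 5)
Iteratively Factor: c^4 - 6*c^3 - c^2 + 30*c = (c - 5)*(c^3 - c^2 - 6*c) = c*(c - 5)*(c^2 - c - 6) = c*(c - 5)*(c + 2)*(c - 3)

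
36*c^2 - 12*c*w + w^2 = (-6*c + w)^2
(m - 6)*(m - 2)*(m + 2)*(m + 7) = m^4 + m^3 - 46*m^2 - 4*m + 168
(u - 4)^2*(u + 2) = u^3 - 6*u^2 + 32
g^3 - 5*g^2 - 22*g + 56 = (g - 7)*(g - 2)*(g + 4)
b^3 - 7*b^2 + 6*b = b*(b - 6)*(b - 1)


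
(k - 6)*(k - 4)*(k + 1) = k^3 - 9*k^2 + 14*k + 24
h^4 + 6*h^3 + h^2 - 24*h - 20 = (h - 2)*(h + 1)*(h + 2)*(h + 5)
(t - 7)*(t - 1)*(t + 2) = t^3 - 6*t^2 - 9*t + 14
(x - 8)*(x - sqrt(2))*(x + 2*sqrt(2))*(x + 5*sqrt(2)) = x^4 - 8*x^3 + 6*sqrt(2)*x^3 - 48*sqrt(2)*x^2 + 6*x^2 - 48*x - 20*sqrt(2)*x + 160*sqrt(2)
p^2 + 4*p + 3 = (p + 1)*(p + 3)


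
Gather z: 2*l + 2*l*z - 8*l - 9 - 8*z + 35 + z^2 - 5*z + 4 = -6*l + z^2 + z*(2*l - 13) + 30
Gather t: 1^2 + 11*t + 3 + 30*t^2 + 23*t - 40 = 30*t^2 + 34*t - 36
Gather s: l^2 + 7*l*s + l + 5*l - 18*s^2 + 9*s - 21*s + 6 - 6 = l^2 + 6*l - 18*s^2 + s*(7*l - 12)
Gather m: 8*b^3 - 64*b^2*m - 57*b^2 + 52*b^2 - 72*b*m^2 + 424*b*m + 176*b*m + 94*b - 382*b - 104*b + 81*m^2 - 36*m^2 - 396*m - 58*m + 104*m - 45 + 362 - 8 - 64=8*b^3 - 5*b^2 - 392*b + m^2*(45 - 72*b) + m*(-64*b^2 + 600*b - 350) + 245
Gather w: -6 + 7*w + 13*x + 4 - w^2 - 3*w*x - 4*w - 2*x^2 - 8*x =-w^2 + w*(3 - 3*x) - 2*x^2 + 5*x - 2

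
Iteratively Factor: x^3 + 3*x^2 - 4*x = (x)*(x^2 + 3*x - 4) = x*(x + 4)*(x - 1)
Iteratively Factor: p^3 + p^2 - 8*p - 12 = (p + 2)*(p^2 - p - 6) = (p + 2)^2*(p - 3)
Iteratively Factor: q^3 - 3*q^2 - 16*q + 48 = (q - 3)*(q^2 - 16) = (q - 4)*(q - 3)*(q + 4)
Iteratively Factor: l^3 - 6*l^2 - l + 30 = (l - 5)*(l^2 - l - 6) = (l - 5)*(l - 3)*(l + 2)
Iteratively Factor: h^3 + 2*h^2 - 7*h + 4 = (h - 1)*(h^2 + 3*h - 4) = (h - 1)*(h + 4)*(h - 1)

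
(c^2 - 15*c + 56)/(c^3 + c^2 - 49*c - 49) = (c - 8)/(c^2 + 8*c + 7)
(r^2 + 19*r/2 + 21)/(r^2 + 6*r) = (r + 7/2)/r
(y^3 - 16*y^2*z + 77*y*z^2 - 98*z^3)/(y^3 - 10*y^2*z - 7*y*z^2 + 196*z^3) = (y - 2*z)/(y + 4*z)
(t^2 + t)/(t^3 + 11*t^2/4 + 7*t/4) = 4/(4*t + 7)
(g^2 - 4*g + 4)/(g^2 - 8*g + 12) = (g - 2)/(g - 6)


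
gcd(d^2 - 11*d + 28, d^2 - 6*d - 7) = d - 7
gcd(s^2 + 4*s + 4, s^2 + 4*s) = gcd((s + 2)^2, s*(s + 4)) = 1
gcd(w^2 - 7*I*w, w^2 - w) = w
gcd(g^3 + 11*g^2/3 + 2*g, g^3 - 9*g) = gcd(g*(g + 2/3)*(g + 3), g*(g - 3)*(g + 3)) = g^2 + 3*g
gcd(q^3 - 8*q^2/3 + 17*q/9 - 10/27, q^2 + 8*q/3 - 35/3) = 1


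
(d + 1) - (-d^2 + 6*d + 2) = d^2 - 5*d - 1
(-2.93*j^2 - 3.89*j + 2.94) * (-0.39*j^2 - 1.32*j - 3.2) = 1.1427*j^4 + 5.3847*j^3 + 13.3642*j^2 + 8.5672*j - 9.408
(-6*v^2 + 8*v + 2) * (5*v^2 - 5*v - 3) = -30*v^4 + 70*v^3 - 12*v^2 - 34*v - 6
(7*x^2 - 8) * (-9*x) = -63*x^3 + 72*x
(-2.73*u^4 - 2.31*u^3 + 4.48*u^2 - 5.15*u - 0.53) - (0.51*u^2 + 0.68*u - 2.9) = -2.73*u^4 - 2.31*u^3 + 3.97*u^2 - 5.83*u + 2.37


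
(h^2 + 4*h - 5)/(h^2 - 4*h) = (h^2 + 4*h - 5)/(h*(h - 4))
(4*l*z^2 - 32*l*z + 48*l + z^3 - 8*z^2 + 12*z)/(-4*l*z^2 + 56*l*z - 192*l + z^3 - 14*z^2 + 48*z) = (4*l*z - 8*l + z^2 - 2*z)/(-4*l*z + 32*l + z^2 - 8*z)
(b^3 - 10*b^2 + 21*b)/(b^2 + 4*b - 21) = b*(b - 7)/(b + 7)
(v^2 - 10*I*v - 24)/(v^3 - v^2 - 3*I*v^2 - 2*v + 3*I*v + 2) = (v^2 - 10*I*v - 24)/(v^3 - v^2*(1 + 3*I) + v*(-2 + 3*I) + 2)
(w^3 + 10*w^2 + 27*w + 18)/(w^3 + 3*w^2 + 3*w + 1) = (w^2 + 9*w + 18)/(w^2 + 2*w + 1)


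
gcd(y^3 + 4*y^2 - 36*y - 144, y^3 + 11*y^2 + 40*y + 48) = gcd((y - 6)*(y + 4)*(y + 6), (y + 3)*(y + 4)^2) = y + 4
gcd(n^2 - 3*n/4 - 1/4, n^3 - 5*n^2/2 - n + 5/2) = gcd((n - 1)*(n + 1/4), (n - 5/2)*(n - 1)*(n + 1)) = n - 1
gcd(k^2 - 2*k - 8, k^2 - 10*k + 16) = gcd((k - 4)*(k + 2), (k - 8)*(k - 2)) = 1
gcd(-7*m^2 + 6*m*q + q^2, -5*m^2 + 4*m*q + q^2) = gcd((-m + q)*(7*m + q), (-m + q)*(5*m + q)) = -m + q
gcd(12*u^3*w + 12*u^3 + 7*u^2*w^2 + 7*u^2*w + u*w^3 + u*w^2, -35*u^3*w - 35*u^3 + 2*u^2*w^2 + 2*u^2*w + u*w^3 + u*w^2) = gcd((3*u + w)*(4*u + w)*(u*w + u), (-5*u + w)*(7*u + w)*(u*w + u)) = u*w + u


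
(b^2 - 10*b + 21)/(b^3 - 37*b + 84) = (b - 7)/(b^2 + 3*b - 28)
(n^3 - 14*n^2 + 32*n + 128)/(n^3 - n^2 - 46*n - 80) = (n - 8)/(n + 5)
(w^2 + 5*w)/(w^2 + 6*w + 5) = w/(w + 1)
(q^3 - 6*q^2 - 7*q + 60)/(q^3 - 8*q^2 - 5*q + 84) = (q - 5)/(q - 7)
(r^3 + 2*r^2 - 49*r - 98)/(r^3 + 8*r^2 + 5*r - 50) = (r^3 + 2*r^2 - 49*r - 98)/(r^3 + 8*r^2 + 5*r - 50)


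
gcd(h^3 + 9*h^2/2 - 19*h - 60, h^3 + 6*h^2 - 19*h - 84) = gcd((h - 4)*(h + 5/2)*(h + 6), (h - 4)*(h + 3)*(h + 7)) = h - 4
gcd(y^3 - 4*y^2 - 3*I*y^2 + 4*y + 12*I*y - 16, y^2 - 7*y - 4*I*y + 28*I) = y - 4*I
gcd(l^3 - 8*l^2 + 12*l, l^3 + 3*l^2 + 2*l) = l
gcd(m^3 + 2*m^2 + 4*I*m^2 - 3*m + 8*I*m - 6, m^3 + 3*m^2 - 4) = m + 2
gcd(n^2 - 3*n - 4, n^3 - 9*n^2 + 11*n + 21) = n + 1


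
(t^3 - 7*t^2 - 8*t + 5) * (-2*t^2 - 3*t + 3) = -2*t^5 + 11*t^4 + 40*t^3 - 7*t^2 - 39*t + 15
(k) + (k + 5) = 2*k + 5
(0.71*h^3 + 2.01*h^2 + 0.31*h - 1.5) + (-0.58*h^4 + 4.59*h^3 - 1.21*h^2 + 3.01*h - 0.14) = -0.58*h^4 + 5.3*h^3 + 0.8*h^2 + 3.32*h - 1.64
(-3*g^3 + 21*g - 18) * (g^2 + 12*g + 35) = -3*g^5 - 36*g^4 - 84*g^3 + 234*g^2 + 519*g - 630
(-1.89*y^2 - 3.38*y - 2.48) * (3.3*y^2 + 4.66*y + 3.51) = -6.237*y^4 - 19.9614*y^3 - 30.5687*y^2 - 23.4206*y - 8.7048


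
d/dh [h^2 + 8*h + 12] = 2*h + 8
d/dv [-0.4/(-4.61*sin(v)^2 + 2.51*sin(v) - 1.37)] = (1.004 - 3.688*sin(v))*cos(v)/(4.61*sin(v)^2 - 2.51*sin(v) + 1.37)^2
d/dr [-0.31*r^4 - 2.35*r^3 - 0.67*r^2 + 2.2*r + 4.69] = -1.24*r^3 - 7.05*r^2 - 1.34*r + 2.2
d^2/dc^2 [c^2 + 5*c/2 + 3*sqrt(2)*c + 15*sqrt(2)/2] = 2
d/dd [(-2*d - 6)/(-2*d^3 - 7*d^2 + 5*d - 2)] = 2*(-4*d^3 - 25*d^2 - 42*d + 17)/(4*d^6 + 28*d^5 + 29*d^4 - 62*d^3 + 53*d^2 - 20*d + 4)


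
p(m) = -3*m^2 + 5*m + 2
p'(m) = 5 - 6*m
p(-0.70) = -2.97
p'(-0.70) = 9.20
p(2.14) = -1.04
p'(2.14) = -7.84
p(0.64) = 3.97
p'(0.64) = 1.16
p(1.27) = 3.51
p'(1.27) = -2.62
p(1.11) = 3.85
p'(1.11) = -1.66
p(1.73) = 1.67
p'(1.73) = -5.38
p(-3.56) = -53.82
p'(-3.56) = 26.36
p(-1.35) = -10.22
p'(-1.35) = 13.10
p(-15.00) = -748.00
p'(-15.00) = 95.00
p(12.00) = -370.00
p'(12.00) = -67.00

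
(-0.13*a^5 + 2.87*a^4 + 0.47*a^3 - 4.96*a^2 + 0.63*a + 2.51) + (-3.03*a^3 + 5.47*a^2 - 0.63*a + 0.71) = -0.13*a^5 + 2.87*a^4 - 2.56*a^3 + 0.51*a^2 + 3.22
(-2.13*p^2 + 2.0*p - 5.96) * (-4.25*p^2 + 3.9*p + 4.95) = 9.0525*p^4 - 16.807*p^3 + 22.5865*p^2 - 13.344*p - 29.502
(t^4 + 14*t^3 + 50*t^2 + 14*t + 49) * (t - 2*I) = t^5 + 14*t^4 - 2*I*t^4 + 50*t^3 - 28*I*t^3 + 14*t^2 - 100*I*t^2 + 49*t - 28*I*t - 98*I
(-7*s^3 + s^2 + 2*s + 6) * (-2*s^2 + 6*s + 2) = 14*s^5 - 44*s^4 - 12*s^3 + 2*s^2 + 40*s + 12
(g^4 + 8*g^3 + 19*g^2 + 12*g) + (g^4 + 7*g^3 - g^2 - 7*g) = 2*g^4 + 15*g^3 + 18*g^2 + 5*g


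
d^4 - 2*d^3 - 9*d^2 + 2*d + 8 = (d - 4)*(d - 1)*(d + 1)*(d + 2)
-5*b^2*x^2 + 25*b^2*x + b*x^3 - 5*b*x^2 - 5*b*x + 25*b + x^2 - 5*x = (-5*b + x)*(x - 5)*(b*x + 1)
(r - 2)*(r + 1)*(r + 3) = r^3 + 2*r^2 - 5*r - 6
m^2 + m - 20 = (m - 4)*(m + 5)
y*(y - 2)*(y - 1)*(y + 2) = y^4 - y^3 - 4*y^2 + 4*y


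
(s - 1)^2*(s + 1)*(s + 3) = s^4 + 2*s^3 - 4*s^2 - 2*s + 3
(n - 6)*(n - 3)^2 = n^3 - 12*n^2 + 45*n - 54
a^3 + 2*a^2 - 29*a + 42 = (a - 3)*(a - 2)*(a + 7)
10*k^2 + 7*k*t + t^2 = (2*k + t)*(5*k + t)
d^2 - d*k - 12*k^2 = (d - 4*k)*(d + 3*k)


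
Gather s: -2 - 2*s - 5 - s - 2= -3*s - 9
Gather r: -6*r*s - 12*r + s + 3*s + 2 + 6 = r*(-6*s - 12) + 4*s + 8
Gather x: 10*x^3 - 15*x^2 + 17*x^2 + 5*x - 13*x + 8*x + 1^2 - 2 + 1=10*x^3 + 2*x^2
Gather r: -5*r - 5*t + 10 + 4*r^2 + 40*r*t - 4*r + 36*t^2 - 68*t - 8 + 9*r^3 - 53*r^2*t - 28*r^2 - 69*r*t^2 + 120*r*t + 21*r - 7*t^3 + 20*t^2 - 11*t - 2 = 9*r^3 + r^2*(-53*t - 24) + r*(-69*t^2 + 160*t + 12) - 7*t^3 + 56*t^2 - 84*t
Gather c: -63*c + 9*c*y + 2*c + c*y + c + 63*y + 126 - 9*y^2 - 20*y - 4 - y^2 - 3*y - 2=c*(10*y - 60) - 10*y^2 + 40*y + 120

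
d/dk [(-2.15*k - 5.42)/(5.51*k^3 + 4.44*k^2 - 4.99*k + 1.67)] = (23.693*k^3 + 99.1386*k^2 + 48.1296*k - 30.6363)/(30.3601*k^6 + 48.9288*k^5 - 35.2762*k^4 - 25.9078*k^3 + 39.7297*k^2 - 16.6666*k + 2.7889)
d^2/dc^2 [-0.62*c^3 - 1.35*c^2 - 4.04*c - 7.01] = -3.72*c - 2.7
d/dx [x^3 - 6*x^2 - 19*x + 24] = 3*x^2 - 12*x - 19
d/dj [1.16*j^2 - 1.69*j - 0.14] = 2.32*j - 1.69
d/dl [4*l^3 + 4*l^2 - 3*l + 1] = 12*l^2 + 8*l - 3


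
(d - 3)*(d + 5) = d^2 + 2*d - 15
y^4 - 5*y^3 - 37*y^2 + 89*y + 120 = (y - 8)*(y - 3)*(y + 1)*(y + 5)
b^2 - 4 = (b - 2)*(b + 2)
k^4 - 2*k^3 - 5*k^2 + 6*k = k*(k - 3)*(k - 1)*(k + 2)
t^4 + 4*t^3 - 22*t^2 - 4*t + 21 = (t - 3)*(t - 1)*(t + 1)*(t + 7)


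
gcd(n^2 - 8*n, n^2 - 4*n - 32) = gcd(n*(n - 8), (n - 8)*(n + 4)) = n - 8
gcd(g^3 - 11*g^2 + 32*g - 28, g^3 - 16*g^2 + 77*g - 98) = g^2 - 9*g + 14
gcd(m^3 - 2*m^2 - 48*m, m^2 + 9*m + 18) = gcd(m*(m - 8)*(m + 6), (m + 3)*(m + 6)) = m + 6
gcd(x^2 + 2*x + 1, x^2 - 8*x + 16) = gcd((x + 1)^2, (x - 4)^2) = 1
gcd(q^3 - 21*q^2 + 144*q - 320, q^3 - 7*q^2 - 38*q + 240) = q^2 - 13*q + 40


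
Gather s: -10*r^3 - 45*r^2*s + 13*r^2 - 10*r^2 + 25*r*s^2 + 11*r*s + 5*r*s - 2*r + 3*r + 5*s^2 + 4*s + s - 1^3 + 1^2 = -10*r^3 + 3*r^2 + r + s^2*(25*r + 5) + s*(-45*r^2 + 16*r + 5)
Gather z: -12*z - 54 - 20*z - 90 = -32*z - 144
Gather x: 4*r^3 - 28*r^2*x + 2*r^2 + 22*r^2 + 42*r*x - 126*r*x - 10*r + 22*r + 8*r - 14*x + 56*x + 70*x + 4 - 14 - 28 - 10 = 4*r^3 + 24*r^2 + 20*r + x*(-28*r^2 - 84*r + 112) - 48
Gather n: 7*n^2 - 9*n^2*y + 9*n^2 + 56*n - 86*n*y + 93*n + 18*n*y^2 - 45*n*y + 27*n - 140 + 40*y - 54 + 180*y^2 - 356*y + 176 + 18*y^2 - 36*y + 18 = n^2*(16 - 9*y) + n*(18*y^2 - 131*y + 176) + 198*y^2 - 352*y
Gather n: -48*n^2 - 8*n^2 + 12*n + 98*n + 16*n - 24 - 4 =-56*n^2 + 126*n - 28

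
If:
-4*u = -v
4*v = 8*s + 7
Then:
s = v/2 - 7/8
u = v/4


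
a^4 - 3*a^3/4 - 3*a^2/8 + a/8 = a*(a - 1)*(a - 1/4)*(a + 1/2)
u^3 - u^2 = u^2*(u - 1)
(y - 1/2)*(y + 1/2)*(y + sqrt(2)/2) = y^3 + sqrt(2)*y^2/2 - y/4 - sqrt(2)/8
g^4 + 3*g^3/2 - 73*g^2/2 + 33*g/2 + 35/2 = (g - 5)*(g - 1)*(g + 1/2)*(g + 7)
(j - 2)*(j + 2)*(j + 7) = j^3 + 7*j^2 - 4*j - 28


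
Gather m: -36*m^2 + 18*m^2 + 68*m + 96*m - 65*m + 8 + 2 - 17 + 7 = -18*m^2 + 99*m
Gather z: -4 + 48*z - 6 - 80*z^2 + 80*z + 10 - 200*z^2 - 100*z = -280*z^2 + 28*z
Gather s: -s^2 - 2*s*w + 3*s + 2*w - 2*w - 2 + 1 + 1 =-s^2 + s*(3 - 2*w)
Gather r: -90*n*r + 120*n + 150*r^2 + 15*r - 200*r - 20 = 120*n + 150*r^2 + r*(-90*n - 185) - 20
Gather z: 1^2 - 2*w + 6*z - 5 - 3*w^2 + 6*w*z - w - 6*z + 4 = -3*w^2 + 6*w*z - 3*w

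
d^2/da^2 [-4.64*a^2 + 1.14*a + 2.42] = -9.28000000000000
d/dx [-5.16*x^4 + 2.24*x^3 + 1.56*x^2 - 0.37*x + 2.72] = -20.64*x^3 + 6.72*x^2 + 3.12*x - 0.37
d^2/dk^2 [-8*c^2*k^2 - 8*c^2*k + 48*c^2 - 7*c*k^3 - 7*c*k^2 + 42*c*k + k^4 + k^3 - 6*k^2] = -16*c^2 - 42*c*k - 14*c + 12*k^2 + 6*k - 12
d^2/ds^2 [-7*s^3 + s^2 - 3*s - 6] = 2 - 42*s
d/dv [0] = 0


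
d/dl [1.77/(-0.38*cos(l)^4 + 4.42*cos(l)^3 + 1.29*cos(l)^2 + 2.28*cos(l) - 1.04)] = (-2.6904*cos(l)^3 + 23.4702*cos(l)^2 + 4.5666*cos(l) + 4.0356)*sin(l)/(-0.38*cos(l)^4 + 4.42*cos(l)^3 + 1.29*cos(l)^2 + 2.28*cos(l) - 1.04)^2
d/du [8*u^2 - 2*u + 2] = 16*u - 2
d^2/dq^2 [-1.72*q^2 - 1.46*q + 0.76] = -3.44000000000000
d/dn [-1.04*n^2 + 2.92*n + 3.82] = 2.92 - 2.08*n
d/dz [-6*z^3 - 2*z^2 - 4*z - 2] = -18*z^2 - 4*z - 4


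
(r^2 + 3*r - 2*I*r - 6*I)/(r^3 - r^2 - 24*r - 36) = (r - 2*I)/(r^2 - 4*r - 12)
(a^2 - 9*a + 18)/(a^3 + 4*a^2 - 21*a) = (a - 6)/(a*(a + 7))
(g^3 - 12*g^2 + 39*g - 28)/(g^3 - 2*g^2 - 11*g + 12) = (g - 7)/(g + 3)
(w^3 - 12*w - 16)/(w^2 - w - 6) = (w^2 - 2*w - 8)/(w - 3)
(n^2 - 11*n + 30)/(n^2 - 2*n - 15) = (n - 6)/(n + 3)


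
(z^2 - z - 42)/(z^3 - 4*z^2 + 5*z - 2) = (z^2 - z - 42)/(z^3 - 4*z^2 + 5*z - 2)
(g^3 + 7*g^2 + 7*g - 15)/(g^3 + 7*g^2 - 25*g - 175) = (g^2 + 2*g - 3)/(g^2 + 2*g - 35)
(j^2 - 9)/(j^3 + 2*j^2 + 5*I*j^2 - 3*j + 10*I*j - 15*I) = (j - 3)/(j^2 + j*(-1 + 5*I) - 5*I)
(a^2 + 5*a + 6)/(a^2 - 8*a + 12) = (a^2 + 5*a + 6)/(a^2 - 8*a + 12)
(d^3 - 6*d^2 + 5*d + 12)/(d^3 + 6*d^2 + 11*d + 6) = (d^2 - 7*d + 12)/(d^2 + 5*d + 6)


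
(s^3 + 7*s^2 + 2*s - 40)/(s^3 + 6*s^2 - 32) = (s + 5)/(s + 4)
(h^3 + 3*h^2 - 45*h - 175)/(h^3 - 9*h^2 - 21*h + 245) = (h + 5)/(h - 7)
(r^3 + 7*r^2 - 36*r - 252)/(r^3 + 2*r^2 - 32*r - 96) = (r^2 + 13*r + 42)/(r^2 + 8*r + 16)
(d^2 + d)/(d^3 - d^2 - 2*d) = 1/(d - 2)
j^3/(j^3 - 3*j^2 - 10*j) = j^2/(j^2 - 3*j - 10)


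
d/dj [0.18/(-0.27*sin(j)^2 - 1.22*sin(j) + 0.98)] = (0.0972*sin(j) + 0.2196)*cos(j)/(0.27*sin(j)^2 + 1.22*sin(j) - 0.98)^2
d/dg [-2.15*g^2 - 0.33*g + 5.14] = -4.3*g - 0.33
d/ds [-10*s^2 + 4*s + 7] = 4 - 20*s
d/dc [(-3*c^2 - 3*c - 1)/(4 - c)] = (3*c^2 - 24*c - 13)/(c^2 - 8*c + 16)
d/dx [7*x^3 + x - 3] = 21*x^2 + 1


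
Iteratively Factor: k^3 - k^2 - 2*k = (k + 1)*(k^2 - 2*k) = k*(k + 1)*(k - 2)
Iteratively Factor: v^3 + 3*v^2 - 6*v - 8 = (v - 2)*(v^2 + 5*v + 4) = (v - 2)*(v + 4)*(v + 1)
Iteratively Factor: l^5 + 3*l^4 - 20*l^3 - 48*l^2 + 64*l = (l - 1)*(l^4 + 4*l^3 - 16*l^2 - 64*l) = (l - 1)*(l + 4)*(l^3 - 16*l) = l*(l - 1)*(l + 4)*(l^2 - 16) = l*(l - 1)*(l + 4)^2*(l - 4)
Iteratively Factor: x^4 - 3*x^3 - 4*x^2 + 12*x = (x + 2)*(x^3 - 5*x^2 + 6*x) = (x - 3)*(x + 2)*(x^2 - 2*x) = x*(x - 3)*(x + 2)*(x - 2)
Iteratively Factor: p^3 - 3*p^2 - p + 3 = (p - 3)*(p^2 - 1) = (p - 3)*(p - 1)*(p + 1)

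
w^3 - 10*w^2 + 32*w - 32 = (w - 4)^2*(w - 2)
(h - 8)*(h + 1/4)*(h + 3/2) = h^3 - 25*h^2/4 - 109*h/8 - 3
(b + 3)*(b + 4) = b^2 + 7*b + 12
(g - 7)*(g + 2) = g^2 - 5*g - 14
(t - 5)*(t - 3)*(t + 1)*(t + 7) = t^4 - 42*t^2 + 64*t + 105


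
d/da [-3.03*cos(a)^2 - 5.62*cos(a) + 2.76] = (6.06*cos(a) + 5.62)*sin(a)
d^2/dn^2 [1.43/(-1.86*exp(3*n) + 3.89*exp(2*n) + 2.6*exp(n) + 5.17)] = (1.43*(-11.16*exp(2*n) + 15.56*exp(n) + 5.2)*(-5.58*exp(2*n) + 7.78*exp(n) + 2.6)*exp(n) + (23.9382*exp(2*n) - 22.2508*exp(n) - 3.718)*(-1.86*exp(3*n) + 3.89*exp(2*n) + 2.6*exp(n) + 5.17))*exp(n)/(-1.86*exp(3*n) + 3.89*exp(2*n) + 2.6*exp(n) + 5.17)^3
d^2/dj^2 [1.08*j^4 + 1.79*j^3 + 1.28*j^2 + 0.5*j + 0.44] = 12.96*j^2 + 10.74*j + 2.56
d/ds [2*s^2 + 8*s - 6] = 4*s + 8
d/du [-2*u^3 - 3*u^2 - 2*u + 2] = -6*u^2 - 6*u - 2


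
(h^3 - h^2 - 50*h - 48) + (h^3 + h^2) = 2*h^3 - 50*h - 48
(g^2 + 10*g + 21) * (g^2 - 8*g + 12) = g^4 + 2*g^3 - 47*g^2 - 48*g + 252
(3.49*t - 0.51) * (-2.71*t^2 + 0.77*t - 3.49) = -9.4579*t^3 + 4.0694*t^2 - 12.5728*t + 1.7799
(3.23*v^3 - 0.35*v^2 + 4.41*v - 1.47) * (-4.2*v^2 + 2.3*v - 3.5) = -13.566*v^5 + 8.899*v^4 - 30.632*v^3 + 17.542*v^2 - 18.816*v + 5.145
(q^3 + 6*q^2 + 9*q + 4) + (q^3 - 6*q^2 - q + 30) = 2*q^3 + 8*q + 34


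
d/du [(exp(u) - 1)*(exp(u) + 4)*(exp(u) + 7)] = (3*exp(2*u) + 20*exp(u) + 17)*exp(u)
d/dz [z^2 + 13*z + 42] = 2*z + 13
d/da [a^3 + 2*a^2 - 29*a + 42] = 3*a^2 + 4*a - 29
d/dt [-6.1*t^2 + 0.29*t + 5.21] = 0.29 - 12.2*t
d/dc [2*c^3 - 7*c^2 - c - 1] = 6*c^2 - 14*c - 1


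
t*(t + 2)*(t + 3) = t^3 + 5*t^2 + 6*t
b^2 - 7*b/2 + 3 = (b - 2)*(b - 3/2)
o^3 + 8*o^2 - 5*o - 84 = (o - 3)*(o + 4)*(o + 7)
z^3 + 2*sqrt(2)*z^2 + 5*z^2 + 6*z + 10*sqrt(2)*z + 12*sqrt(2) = (z + 2)*(z + 3)*(z + 2*sqrt(2))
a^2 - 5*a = a*(a - 5)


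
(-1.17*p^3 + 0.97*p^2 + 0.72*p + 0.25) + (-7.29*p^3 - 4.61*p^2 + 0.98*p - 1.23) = -8.46*p^3 - 3.64*p^2 + 1.7*p - 0.98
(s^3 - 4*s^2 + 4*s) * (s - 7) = s^4 - 11*s^3 + 32*s^2 - 28*s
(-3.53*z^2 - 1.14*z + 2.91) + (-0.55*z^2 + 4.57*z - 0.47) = -4.08*z^2 + 3.43*z + 2.44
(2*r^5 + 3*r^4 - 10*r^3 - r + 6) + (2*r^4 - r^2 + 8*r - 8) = 2*r^5 + 5*r^4 - 10*r^3 - r^2 + 7*r - 2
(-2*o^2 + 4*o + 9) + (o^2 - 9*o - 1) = -o^2 - 5*o + 8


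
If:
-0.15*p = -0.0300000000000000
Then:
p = 0.20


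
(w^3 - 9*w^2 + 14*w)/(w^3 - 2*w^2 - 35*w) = (w - 2)/(w + 5)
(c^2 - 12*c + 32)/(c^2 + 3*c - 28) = (c - 8)/(c + 7)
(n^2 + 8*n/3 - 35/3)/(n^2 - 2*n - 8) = (-3*n^2 - 8*n + 35)/(3*(-n^2 + 2*n + 8))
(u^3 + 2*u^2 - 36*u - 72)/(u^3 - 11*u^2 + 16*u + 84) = (u + 6)/(u - 7)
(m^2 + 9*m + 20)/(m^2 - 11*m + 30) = (m^2 + 9*m + 20)/(m^2 - 11*m + 30)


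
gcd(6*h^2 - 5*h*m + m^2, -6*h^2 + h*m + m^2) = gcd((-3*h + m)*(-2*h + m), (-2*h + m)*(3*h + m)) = 2*h - m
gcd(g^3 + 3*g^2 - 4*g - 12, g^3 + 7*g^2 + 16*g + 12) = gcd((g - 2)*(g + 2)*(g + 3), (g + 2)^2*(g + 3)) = g^2 + 5*g + 6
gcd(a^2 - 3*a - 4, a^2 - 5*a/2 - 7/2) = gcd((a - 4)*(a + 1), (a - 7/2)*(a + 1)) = a + 1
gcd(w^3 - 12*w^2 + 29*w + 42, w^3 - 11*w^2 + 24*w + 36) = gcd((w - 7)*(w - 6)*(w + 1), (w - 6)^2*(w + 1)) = w^2 - 5*w - 6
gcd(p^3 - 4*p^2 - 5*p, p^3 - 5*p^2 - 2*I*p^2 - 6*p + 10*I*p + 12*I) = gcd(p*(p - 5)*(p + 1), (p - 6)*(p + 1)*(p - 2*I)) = p + 1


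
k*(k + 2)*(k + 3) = k^3 + 5*k^2 + 6*k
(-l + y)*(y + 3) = -l*y - 3*l + y^2 + 3*y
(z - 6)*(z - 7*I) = z^2 - 6*z - 7*I*z + 42*I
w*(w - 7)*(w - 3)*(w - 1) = w^4 - 11*w^3 + 31*w^2 - 21*w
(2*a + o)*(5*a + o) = 10*a^2 + 7*a*o + o^2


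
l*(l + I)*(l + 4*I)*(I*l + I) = I*l^4 - 5*l^3 + I*l^3 - 5*l^2 - 4*I*l^2 - 4*I*l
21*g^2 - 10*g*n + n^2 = (-7*g + n)*(-3*g + n)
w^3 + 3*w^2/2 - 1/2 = (w - 1/2)*(w + 1)^2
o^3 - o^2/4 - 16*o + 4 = (o - 4)*(o - 1/4)*(o + 4)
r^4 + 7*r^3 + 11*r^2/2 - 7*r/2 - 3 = (r + 1)*(r + 6)*(r - sqrt(2)/2)*(r + sqrt(2)/2)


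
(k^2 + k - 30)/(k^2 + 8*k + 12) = (k - 5)/(k + 2)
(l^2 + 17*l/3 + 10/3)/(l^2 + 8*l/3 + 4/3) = (l + 5)/(l + 2)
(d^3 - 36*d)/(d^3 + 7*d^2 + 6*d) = (d - 6)/(d + 1)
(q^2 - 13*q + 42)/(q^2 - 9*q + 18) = (q - 7)/(q - 3)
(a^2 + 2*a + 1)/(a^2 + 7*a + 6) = (a + 1)/(a + 6)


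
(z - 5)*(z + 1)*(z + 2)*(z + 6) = z^4 + 4*z^3 - 25*z^2 - 88*z - 60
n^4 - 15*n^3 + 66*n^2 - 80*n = n*(n - 8)*(n - 5)*(n - 2)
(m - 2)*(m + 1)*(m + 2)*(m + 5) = m^4 + 6*m^3 + m^2 - 24*m - 20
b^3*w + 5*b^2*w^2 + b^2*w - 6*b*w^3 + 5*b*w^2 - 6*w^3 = (b - w)*(b + 6*w)*(b*w + w)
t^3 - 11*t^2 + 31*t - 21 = (t - 7)*(t - 3)*(t - 1)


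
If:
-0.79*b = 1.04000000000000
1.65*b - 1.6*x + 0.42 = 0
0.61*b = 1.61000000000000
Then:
No Solution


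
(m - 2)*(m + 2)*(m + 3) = m^3 + 3*m^2 - 4*m - 12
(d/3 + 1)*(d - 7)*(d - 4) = d^3/3 - 8*d^2/3 - 5*d/3 + 28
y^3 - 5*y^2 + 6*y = y*(y - 3)*(y - 2)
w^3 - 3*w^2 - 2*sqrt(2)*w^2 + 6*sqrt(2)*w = w*(w - 3)*(w - 2*sqrt(2))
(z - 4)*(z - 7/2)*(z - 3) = z^3 - 21*z^2/2 + 73*z/2 - 42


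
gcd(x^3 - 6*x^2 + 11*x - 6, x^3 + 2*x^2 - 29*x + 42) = x^2 - 5*x + 6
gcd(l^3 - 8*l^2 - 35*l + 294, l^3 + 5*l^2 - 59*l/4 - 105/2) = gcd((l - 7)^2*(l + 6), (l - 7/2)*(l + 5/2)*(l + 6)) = l + 6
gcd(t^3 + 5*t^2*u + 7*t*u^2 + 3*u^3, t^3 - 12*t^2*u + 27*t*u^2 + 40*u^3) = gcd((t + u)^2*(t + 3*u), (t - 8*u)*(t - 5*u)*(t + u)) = t + u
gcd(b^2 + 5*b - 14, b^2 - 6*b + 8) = b - 2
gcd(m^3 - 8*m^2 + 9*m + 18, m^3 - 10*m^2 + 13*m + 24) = m^2 - 2*m - 3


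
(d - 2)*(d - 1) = d^2 - 3*d + 2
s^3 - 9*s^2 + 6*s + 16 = (s - 8)*(s - 2)*(s + 1)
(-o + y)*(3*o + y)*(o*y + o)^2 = -3*o^4*y^2 - 6*o^4*y - 3*o^4 + 2*o^3*y^3 + 4*o^3*y^2 + 2*o^3*y + o^2*y^4 + 2*o^2*y^3 + o^2*y^2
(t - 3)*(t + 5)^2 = t^3 + 7*t^2 - 5*t - 75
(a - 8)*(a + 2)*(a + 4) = a^3 - 2*a^2 - 40*a - 64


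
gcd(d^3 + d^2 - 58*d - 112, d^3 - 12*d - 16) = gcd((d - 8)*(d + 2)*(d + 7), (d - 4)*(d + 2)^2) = d + 2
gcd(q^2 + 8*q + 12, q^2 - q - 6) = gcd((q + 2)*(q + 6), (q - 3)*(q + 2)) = q + 2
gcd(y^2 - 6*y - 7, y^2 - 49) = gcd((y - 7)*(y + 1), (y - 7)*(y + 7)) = y - 7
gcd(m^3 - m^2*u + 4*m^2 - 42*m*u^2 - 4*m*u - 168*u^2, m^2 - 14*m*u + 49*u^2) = -m + 7*u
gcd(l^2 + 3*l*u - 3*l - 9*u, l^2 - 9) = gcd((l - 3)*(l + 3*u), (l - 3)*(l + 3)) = l - 3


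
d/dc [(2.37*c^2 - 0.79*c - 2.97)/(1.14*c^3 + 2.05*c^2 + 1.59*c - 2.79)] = (-2.7018*c^4 + 1.8012*c^3 + 15.5452*c^2 - 1.0476*c + 6.9264)/(1.2996*c^6 + 4.674*c^5 + 7.8277*c^4 + 0.157800000000001*c^3 - 8.9109*c^2 - 8.8722*c + 7.7841)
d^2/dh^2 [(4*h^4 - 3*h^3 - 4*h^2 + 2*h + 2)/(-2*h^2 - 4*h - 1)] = 2*(-16*h^6 - 96*h^5 - 216*h^4 - 126*h^3 - 36*h^2 - 27*h - 16)/(8*h^6 + 48*h^5 + 108*h^4 + 112*h^3 + 54*h^2 + 12*h + 1)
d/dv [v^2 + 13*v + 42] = 2*v + 13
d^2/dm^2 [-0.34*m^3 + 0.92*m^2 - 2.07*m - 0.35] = 1.84 - 2.04*m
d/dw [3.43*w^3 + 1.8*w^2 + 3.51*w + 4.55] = 10.29*w^2 + 3.6*w + 3.51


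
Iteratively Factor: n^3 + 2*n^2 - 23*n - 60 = (n - 5)*(n^2 + 7*n + 12) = (n - 5)*(n + 4)*(n + 3)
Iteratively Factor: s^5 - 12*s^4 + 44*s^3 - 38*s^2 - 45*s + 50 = (s - 5)*(s^4 - 7*s^3 + 9*s^2 + 7*s - 10) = (s - 5)*(s - 1)*(s^3 - 6*s^2 + 3*s + 10) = (s - 5)^2*(s - 1)*(s^2 - s - 2) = (s - 5)^2*(s - 2)*(s - 1)*(s + 1)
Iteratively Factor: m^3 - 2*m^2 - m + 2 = (m - 1)*(m^2 - m - 2) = (m - 1)*(m + 1)*(m - 2)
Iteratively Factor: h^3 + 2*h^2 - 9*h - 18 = (h + 2)*(h^2 - 9) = (h + 2)*(h + 3)*(h - 3)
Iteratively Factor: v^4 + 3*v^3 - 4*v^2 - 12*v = (v + 3)*(v^3 - 4*v) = (v + 2)*(v + 3)*(v^2 - 2*v) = (v - 2)*(v + 2)*(v + 3)*(v)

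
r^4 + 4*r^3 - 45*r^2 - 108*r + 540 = (r - 5)*(r - 3)*(r + 6)^2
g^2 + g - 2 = (g - 1)*(g + 2)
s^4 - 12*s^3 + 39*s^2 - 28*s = s*(s - 7)*(s - 4)*(s - 1)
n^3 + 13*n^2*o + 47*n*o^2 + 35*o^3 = (n + o)*(n + 5*o)*(n + 7*o)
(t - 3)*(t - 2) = t^2 - 5*t + 6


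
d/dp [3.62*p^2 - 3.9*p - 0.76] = 7.24*p - 3.9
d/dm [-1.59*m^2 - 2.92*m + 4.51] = -3.18*m - 2.92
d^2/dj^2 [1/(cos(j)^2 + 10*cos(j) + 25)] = 2*(5*cos(j) - cos(2*j) + 2)/(cos(j) + 5)^4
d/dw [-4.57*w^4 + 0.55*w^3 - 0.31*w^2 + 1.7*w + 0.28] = -18.28*w^3 + 1.65*w^2 - 0.62*w + 1.7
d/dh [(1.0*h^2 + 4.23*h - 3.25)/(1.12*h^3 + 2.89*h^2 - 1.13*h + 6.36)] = (-1.12*h^4 - 9.4752*h^3 - 2.4347*h^2 + 31.505*h + 23.2303)/(1.2544*h^6 + 6.4736*h^5 + 5.8209*h^4 + 7.715*h^3 + 38.0377*h^2 - 14.3736*h + 40.4496)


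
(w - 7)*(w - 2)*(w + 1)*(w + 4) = w^4 - 4*w^3 - 27*w^2 + 34*w + 56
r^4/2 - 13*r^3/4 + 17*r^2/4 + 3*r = r*(r/2 + 1/4)*(r - 4)*(r - 3)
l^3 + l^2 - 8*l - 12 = (l - 3)*(l + 2)^2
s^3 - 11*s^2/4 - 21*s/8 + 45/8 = (s - 3)*(s - 5/4)*(s + 3/2)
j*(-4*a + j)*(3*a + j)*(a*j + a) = -12*a^3*j^2 - 12*a^3*j - a^2*j^3 - a^2*j^2 + a*j^4 + a*j^3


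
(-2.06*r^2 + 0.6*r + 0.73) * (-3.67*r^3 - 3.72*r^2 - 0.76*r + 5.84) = 7.5602*r^5 + 5.4612*r^4 - 3.3455*r^3 - 15.202*r^2 + 2.9492*r + 4.2632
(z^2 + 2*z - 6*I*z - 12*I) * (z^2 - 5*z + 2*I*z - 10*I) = z^4 - 3*z^3 - 4*I*z^3 + 2*z^2 + 12*I*z^2 - 36*z + 40*I*z - 120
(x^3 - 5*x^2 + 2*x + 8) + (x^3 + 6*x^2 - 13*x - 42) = 2*x^3 + x^2 - 11*x - 34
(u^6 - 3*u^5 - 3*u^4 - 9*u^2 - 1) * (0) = 0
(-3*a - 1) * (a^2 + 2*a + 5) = -3*a^3 - 7*a^2 - 17*a - 5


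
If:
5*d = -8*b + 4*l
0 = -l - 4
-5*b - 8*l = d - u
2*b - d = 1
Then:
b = -11/18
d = -20/9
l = -4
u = -671/18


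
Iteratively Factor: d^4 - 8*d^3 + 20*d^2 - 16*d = (d - 4)*(d^3 - 4*d^2 + 4*d) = (d - 4)*(d - 2)*(d^2 - 2*d) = (d - 4)*(d - 2)^2*(d)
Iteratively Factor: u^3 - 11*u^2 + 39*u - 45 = (u - 3)*(u^2 - 8*u + 15) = (u - 5)*(u - 3)*(u - 3)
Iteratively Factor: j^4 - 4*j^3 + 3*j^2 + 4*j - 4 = (j - 2)*(j^3 - 2*j^2 - j + 2) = (j - 2)^2*(j^2 - 1) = (j - 2)^2*(j - 1)*(j + 1)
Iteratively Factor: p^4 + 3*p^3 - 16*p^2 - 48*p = (p + 4)*(p^3 - p^2 - 12*p) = p*(p + 4)*(p^2 - p - 12) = p*(p + 3)*(p + 4)*(p - 4)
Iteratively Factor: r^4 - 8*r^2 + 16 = (r + 2)*(r^3 - 2*r^2 - 4*r + 8) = (r - 2)*(r + 2)*(r^2 - 4) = (r - 2)^2*(r + 2)*(r + 2)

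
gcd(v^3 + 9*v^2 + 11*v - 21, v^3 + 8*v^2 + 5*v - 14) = v^2 + 6*v - 7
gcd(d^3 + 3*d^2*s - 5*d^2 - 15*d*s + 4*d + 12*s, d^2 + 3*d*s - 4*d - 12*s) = d^2 + 3*d*s - 4*d - 12*s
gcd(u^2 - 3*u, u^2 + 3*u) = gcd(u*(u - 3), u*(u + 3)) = u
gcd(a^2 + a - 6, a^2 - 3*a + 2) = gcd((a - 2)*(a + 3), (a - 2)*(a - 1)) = a - 2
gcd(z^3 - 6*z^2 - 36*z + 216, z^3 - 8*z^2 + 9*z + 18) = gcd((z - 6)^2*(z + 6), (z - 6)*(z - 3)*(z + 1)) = z - 6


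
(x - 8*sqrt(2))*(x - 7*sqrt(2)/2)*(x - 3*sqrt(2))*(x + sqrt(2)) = x^4 - 27*sqrt(2)*x^3/2 + 96*x^2 - 43*sqrt(2)*x - 336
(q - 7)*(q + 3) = q^2 - 4*q - 21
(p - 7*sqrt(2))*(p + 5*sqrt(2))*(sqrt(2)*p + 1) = sqrt(2)*p^3 - 3*p^2 - 72*sqrt(2)*p - 70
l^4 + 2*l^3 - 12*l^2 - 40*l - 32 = (l - 4)*(l + 2)^3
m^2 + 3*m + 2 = (m + 1)*(m + 2)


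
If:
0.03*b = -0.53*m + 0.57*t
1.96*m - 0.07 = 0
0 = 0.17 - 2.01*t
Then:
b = 0.98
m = 0.04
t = 0.08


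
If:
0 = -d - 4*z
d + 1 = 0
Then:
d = -1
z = 1/4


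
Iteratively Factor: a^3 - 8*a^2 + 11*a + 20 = (a - 5)*(a^2 - 3*a - 4) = (a - 5)*(a + 1)*(a - 4)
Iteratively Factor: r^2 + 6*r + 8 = (r + 2)*(r + 4)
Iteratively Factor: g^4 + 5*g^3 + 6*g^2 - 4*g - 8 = (g + 2)*(g^3 + 3*g^2 - 4) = (g + 2)^2*(g^2 + g - 2) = (g + 2)^3*(g - 1)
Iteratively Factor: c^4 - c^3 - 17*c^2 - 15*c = (c + 1)*(c^3 - 2*c^2 - 15*c) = (c + 1)*(c + 3)*(c^2 - 5*c) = (c - 5)*(c + 1)*(c + 3)*(c)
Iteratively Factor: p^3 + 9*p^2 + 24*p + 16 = (p + 4)*(p^2 + 5*p + 4) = (p + 1)*(p + 4)*(p + 4)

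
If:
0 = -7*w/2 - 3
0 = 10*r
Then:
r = 0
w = -6/7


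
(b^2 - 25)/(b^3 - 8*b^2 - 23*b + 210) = (b - 5)/(b^2 - 13*b + 42)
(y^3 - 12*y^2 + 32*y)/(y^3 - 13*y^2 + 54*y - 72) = y*(y - 8)/(y^2 - 9*y + 18)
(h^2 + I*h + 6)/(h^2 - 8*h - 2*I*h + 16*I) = (h + 3*I)/(h - 8)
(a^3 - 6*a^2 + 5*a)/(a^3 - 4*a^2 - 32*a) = (-a^2 + 6*a - 5)/(-a^2 + 4*a + 32)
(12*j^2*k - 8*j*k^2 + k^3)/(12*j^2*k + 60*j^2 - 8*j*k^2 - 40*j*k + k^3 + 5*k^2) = k/(k + 5)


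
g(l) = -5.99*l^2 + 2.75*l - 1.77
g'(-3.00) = 38.69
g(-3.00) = -63.93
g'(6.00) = -69.13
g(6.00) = -200.91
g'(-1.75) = 23.72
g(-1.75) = -24.93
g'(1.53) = -15.58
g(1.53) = -11.58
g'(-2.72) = 35.34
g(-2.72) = -53.57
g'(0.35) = -1.44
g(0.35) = -1.54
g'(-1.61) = 22.04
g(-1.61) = -21.72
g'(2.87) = -31.63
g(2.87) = -43.22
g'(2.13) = -22.77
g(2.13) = -23.09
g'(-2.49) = 32.58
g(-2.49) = -45.76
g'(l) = 2.75 - 11.98*l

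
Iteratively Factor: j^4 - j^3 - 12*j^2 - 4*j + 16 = (j + 2)*(j^3 - 3*j^2 - 6*j + 8) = (j - 4)*(j + 2)*(j^2 + j - 2) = (j - 4)*(j + 2)^2*(j - 1)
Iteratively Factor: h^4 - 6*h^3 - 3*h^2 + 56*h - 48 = (h - 4)*(h^3 - 2*h^2 - 11*h + 12) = (h - 4)*(h + 3)*(h^2 - 5*h + 4) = (h - 4)^2*(h + 3)*(h - 1)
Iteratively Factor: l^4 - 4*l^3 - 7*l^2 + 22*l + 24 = (l + 1)*(l^3 - 5*l^2 - 2*l + 24) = (l - 4)*(l + 1)*(l^2 - l - 6) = (l - 4)*(l + 1)*(l + 2)*(l - 3)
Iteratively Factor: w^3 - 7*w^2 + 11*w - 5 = (w - 5)*(w^2 - 2*w + 1) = (w - 5)*(w - 1)*(w - 1)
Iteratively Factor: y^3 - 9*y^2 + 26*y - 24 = (y - 4)*(y^2 - 5*y + 6) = (y - 4)*(y - 2)*(y - 3)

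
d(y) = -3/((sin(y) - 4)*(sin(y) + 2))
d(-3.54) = 0.35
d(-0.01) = 0.38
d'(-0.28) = -0.14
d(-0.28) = 0.41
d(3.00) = 0.36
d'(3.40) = 0.13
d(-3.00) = 0.39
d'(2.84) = 0.06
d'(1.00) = -0.01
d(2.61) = 0.34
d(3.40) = 0.40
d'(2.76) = 0.05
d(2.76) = 0.35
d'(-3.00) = 0.11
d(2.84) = 0.35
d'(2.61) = 0.03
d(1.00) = 0.33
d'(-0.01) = -0.10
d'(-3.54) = 0.05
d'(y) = 3*cos(y)/((sin(y) - 4)*(sin(y) + 2)^2) + 3*cos(y)/((sin(y) - 4)^2*(sin(y) + 2)) = 6*(sin(y) - 1)*cos(y)/((sin(y) - 4)^2*(sin(y) + 2)^2)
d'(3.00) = 0.07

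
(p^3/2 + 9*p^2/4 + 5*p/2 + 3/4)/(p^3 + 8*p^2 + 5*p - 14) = (2*p^3 + 9*p^2 + 10*p + 3)/(4*(p^3 + 8*p^2 + 5*p - 14))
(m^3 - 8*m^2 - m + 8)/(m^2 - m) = m - 7 - 8/m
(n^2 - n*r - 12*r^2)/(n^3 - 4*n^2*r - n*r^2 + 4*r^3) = (-n - 3*r)/(-n^2 + r^2)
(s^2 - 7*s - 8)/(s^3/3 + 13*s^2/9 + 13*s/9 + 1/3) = 9*(s - 8)/(3*s^2 + 10*s + 3)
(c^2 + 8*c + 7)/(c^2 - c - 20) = (c^2 + 8*c + 7)/(c^2 - c - 20)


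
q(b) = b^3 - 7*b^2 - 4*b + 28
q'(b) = 3*b^2 - 14*b - 4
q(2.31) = -6.27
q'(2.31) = -20.33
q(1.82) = 3.56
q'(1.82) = -19.54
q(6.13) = -29.21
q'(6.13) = 22.91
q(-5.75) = -370.55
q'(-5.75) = 175.69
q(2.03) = -0.60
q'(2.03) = -20.06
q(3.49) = -28.71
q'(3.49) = -16.32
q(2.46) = -9.31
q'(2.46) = -20.29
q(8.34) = 87.84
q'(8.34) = 87.91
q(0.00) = 28.00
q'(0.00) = -4.00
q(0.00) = 28.00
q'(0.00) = -4.00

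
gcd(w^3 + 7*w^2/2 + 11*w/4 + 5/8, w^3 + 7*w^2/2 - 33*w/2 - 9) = w + 1/2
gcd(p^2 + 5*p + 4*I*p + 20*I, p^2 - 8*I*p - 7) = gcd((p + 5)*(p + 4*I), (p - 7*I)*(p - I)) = 1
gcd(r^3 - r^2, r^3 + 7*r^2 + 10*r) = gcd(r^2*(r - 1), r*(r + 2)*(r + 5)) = r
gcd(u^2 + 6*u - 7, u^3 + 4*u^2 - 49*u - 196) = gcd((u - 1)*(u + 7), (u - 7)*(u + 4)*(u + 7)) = u + 7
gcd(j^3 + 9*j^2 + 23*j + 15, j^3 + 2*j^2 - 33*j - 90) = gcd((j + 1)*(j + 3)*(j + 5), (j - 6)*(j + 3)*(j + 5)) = j^2 + 8*j + 15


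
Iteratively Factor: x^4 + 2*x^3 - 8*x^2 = (x - 2)*(x^3 + 4*x^2) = x*(x - 2)*(x^2 + 4*x) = x*(x - 2)*(x + 4)*(x)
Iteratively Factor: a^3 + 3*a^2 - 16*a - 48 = (a + 4)*(a^2 - a - 12) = (a - 4)*(a + 4)*(a + 3)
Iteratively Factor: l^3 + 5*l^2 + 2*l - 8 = (l + 4)*(l^2 + l - 2) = (l + 2)*(l + 4)*(l - 1)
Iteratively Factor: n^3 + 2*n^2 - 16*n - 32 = (n + 4)*(n^2 - 2*n - 8) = (n + 2)*(n + 4)*(n - 4)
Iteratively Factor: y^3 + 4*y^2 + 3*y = (y + 1)*(y^2 + 3*y) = y*(y + 1)*(y + 3)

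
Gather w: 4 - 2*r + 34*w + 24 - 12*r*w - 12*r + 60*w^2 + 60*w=-14*r + 60*w^2 + w*(94 - 12*r) + 28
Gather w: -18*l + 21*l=3*l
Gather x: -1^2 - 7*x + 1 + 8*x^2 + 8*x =8*x^2 + x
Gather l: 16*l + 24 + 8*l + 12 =24*l + 36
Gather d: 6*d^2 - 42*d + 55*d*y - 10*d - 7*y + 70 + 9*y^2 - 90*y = 6*d^2 + d*(55*y - 52) + 9*y^2 - 97*y + 70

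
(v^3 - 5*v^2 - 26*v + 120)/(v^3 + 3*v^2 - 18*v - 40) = (v - 6)/(v + 2)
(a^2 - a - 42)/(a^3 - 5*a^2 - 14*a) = (a + 6)/(a*(a + 2))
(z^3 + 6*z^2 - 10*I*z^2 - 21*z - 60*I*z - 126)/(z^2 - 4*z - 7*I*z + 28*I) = (z^2 + 3*z*(2 - I) - 18*I)/(z - 4)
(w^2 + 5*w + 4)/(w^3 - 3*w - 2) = (w + 4)/(w^2 - w - 2)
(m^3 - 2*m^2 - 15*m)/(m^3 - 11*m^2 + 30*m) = (m + 3)/(m - 6)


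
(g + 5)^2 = g^2 + 10*g + 25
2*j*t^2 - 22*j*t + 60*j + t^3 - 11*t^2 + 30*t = (2*j + t)*(t - 6)*(t - 5)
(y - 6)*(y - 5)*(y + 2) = y^3 - 9*y^2 + 8*y + 60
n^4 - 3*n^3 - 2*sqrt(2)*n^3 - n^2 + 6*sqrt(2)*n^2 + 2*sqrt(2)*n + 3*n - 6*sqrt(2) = (n - 3)*(n - 1)*(n + 1)*(n - 2*sqrt(2))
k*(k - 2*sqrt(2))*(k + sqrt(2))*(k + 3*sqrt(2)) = k^4 + 2*sqrt(2)*k^3 - 10*k^2 - 12*sqrt(2)*k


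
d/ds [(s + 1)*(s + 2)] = 2*s + 3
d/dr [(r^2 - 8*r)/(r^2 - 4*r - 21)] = 2*(2*r^2 - 21*r + 84)/(r^4 - 8*r^3 - 26*r^2 + 168*r + 441)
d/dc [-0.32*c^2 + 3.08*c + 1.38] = 3.08 - 0.64*c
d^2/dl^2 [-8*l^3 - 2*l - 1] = -48*l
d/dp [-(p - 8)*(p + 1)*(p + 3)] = -3*p^2 + 8*p + 29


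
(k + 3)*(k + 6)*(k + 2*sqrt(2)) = k^3 + 2*sqrt(2)*k^2 + 9*k^2 + 18*k + 18*sqrt(2)*k + 36*sqrt(2)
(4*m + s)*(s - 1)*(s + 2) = 4*m*s^2 + 4*m*s - 8*m + s^3 + s^2 - 2*s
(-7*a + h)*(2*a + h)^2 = -28*a^3 - 24*a^2*h - 3*a*h^2 + h^3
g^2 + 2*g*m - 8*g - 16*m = (g - 8)*(g + 2*m)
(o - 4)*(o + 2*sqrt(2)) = o^2 - 4*o + 2*sqrt(2)*o - 8*sqrt(2)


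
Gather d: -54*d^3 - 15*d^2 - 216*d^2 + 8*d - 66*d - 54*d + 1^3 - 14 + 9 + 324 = -54*d^3 - 231*d^2 - 112*d + 320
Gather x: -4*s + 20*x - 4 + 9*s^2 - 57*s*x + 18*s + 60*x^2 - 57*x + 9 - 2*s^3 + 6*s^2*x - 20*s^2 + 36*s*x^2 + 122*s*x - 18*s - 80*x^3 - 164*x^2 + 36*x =-2*s^3 - 11*s^2 - 4*s - 80*x^3 + x^2*(36*s - 104) + x*(6*s^2 + 65*s - 1) + 5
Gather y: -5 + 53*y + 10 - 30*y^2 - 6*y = -30*y^2 + 47*y + 5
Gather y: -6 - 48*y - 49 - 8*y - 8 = -56*y - 63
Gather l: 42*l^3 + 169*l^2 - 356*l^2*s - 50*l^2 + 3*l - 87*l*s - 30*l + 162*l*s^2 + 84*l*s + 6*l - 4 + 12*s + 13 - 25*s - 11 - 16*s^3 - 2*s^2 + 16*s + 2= 42*l^3 + l^2*(119 - 356*s) + l*(162*s^2 - 3*s - 21) - 16*s^3 - 2*s^2 + 3*s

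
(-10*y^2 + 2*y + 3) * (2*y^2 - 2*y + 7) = -20*y^4 + 24*y^3 - 68*y^2 + 8*y + 21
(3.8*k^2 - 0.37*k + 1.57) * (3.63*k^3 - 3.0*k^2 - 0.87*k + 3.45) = 13.794*k^5 - 12.7431*k^4 + 3.5031*k^3 + 8.7219*k^2 - 2.6424*k + 5.4165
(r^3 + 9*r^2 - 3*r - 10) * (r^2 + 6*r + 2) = r^5 + 15*r^4 + 53*r^3 - 10*r^2 - 66*r - 20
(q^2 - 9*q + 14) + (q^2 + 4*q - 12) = 2*q^2 - 5*q + 2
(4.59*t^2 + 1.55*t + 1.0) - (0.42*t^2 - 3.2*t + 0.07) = 4.17*t^2 + 4.75*t + 0.93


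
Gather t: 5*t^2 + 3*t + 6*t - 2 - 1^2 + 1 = 5*t^2 + 9*t - 2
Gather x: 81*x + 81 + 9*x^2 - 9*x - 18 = 9*x^2 + 72*x + 63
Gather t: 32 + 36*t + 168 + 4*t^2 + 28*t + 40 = 4*t^2 + 64*t + 240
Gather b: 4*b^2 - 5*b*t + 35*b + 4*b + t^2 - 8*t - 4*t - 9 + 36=4*b^2 + b*(39 - 5*t) + t^2 - 12*t + 27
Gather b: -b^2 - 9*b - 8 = -b^2 - 9*b - 8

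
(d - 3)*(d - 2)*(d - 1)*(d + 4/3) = d^4 - 14*d^3/3 + 3*d^2 + 26*d/3 - 8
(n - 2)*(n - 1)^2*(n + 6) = n^4 + 2*n^3 - 19*n^2 + 28*n - 12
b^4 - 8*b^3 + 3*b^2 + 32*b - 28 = (b - 7)*(b - 2)*(b - 1)*(b + 2)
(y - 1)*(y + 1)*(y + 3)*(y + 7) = y^4 + 10*y^3 + 20*y^2 - 10*y - 21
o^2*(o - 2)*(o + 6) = o^4 + 4*o^3 - 12*o^2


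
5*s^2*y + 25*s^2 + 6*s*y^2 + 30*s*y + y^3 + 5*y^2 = (s + y)*(5*s + y)*(y + 5)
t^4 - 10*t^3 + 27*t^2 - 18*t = t*(t - 6)*(t - 3)*(t - 1)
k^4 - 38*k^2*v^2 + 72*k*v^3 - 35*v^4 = (k - 5*v)*(k - v)^2*(k + 7*v)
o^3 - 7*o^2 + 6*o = o*(o - 6)*(o - 1)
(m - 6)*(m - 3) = m^2 - 9*m + 18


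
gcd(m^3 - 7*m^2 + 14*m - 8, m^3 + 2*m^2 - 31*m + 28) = m^2 - 5*m + 4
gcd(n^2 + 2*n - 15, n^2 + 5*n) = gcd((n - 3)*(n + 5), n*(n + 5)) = n + 5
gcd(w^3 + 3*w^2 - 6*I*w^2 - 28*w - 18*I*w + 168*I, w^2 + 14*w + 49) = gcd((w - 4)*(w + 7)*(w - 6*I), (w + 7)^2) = w + 7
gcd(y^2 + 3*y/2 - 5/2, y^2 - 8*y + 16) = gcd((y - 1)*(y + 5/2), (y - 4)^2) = 1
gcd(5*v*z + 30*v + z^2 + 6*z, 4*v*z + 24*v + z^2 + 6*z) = z + 6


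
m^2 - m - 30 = (m - 6)*(m + 5)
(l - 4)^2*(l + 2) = l^3 - 6*l^2 + 32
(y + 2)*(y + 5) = y^2 + 7*y + 10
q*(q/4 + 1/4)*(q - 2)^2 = q^4/4 - 3*q^3/4 + q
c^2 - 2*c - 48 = (c - 8)*(c + 6)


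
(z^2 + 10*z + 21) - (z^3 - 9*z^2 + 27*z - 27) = -z^3 + 10*z^2 - 17*z + 48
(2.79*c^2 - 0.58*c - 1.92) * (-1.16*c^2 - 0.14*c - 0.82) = -3.2364*c^4 + 0.2822*c^3 + 0.0206*c^2 + 0.7444*c + 1.5744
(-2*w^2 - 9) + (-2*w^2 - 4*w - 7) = -4*w^2 - 4*w - 16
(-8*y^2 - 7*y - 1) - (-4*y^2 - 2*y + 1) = -4*y^2 - 5*y - 2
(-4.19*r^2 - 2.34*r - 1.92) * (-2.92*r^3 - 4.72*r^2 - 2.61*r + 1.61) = 12.2348*r^5 + 26.6096*r^4 + 27.5871*r^3 + 8.4239*r^2 + 1.2438*r - 3.0912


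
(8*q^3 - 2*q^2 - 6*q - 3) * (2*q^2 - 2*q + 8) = 16*q^5 - 20*q^4 + 56*q^3 - 10*q^2 - 42*q - 24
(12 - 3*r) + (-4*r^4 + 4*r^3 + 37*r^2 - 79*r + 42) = -4*r^4 + 4*r^3 + 37*r^2 - 82*r + 54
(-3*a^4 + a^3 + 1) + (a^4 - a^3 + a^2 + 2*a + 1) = -2*a^4 + a^2 + 2*a + 2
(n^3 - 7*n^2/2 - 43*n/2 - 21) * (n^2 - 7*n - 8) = n^5 - 21*n^4/2 - 5*n^3 + 315*n^2/2 + 319*n + 168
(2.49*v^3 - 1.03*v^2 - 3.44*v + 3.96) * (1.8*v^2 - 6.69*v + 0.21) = 4.482*v^5 - 18.5121*v^4 + 1.2216*v^3 + 29.9253*v^2 - 27.2148*v + 0.8316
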